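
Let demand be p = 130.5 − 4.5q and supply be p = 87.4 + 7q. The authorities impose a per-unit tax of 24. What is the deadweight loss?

Competitive equilibrium: 130.5 − 4.5q = 87.4 + 7q → q* = 3.7478, p* = 113.6348.
With the tax, the buyer price exceeds the seller price by 24: (130.5 − 4.5q) − (87.4 + 7q) = 24 → q' = 1.6609.
Δq = 3.7478 − 1.6609 = 2.0869; the wedge equals the tax, 24.
Deadweight loss = ½ × 2.0869 × 24 = 25.04.

25.04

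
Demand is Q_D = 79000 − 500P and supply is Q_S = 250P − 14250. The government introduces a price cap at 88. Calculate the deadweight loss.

247520.83

In inverse form: demand P = 158 − 0.002Q, supply P = 57 + 0.004Q.
Competitive equilibrium: 158 − 0.002Q = 57 + 0.004Q → Q* = 16833.3333, P* = 124.3333.
At the ceiling P = 88, quantity supplied = (88 − 57)/0.004 = 7750.
Willingness to pay at Q' = 7750: 158 − 0.002·7750 = 142.5.
ΔQ = 16833.3333 − 7750 = 9083.3333; wedge = 142.5 − 88 = 54.5.
The triangle = ½ × 9083.3333 × 54.5 = 247520.83.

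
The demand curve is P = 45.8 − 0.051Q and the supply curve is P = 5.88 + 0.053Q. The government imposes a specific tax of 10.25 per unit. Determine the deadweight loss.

Competitive equilibrium: 45.8 − 0.051Q = 5.88 + 0.053Q → Q* = 383.8462, P* = 26.2238.
With the tax, the buyer price exceeds the seller price by 10.25: (45.8 − 0.051Q) − (5.88 + 0.053Q) = 10.25 → Q' = 285.2885.
ΔQ = 383.8462 − 285.2885 = 98.5577; the wedge equals the tax, 10.25.
DWL = ½ × 98.5577 × 10.25 = 505.11.

505.11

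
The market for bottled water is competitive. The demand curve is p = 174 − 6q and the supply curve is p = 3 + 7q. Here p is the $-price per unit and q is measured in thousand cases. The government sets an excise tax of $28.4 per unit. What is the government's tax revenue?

Competitive equilibrium: 174 − 6q = 3 + 7q → q* = 13.1538, p* = 95.0769.
With the tax, the buyer price exceeds the seller price by 28.4: (174 − 6q) − (3 + 7q) = 28.4 → q' = 10.9692.
Tax revenue = 28.4 × 10.9692 = $311.53 thousand.

$311.53 thousand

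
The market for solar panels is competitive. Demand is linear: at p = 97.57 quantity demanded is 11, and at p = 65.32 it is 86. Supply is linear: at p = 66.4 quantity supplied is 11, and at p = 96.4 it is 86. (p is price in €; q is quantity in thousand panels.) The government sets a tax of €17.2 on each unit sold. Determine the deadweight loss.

€178.22 thousand

Demand slope = (65.32 − 97.57)/(86 − 11) = −0.43, so p = 102.3 − 0.43q.
Supply slope = (96.4 − 66.4)/(86 − 11) = 0.4, so p = 62 + 0.4q.
Competitive equilibrium: 102.3 − 0.43q = 62 + 0.4q → q* = 48.5542, p* = 81.4217.
With the tax, the buyer price exceeds the seller price by 17.2: (102.3 − 0.43q) − (62 + 0.4q) = 17.2 → q' = 27.8313.
Δq = 48.5542 − 27.8313 = 20.7229; the wedge equals the tax, 17.2.
Deadweight loss = ½ × 20.7229 × 17.2 = €178.22 thousand.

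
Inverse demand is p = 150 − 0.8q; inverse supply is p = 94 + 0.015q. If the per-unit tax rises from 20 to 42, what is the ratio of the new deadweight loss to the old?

Competitive equilibrium: 150 − 0.8q = 94 + 0.015q → q* = 68.7117, p* = 95.0307.
For a per-unit tax t: Δq = t/0.815, so DWL = ½·t·(t/0.815) = t²/1.63.
At t = 20: DWL = 245.399. At t = 42: DWL = 1082.209.
Ratio = (42/20)² = 4.41.

4.41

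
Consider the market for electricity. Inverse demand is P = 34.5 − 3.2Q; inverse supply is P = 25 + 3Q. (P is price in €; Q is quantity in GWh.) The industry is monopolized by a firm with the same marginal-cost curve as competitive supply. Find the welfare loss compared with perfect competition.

Competitive equilibrium: 34.5 − 3.2Q = 25 + 3Q → Q* = 1.5323, P* = 29.5968.
Marginal revenue: MR = 34.5 − 6.4Q. Set MR = MC: 34.5 − 6.4Q = 25 + 3Q → Q_m = 1.0106.
Price P_m = 34.5 − 3.2·1.0106 = 31.2661; MC(Q_m) = 25 + 3·1.0106 = 28.0318.
Competitive Q* = 1.5323, so ΔQ = 0.5217; wedge = 31.2661 − 28.0318 = 3.2343.
Deadweight loss = ½ × 0.5217 × 3.2343 = €0.84.

€0.84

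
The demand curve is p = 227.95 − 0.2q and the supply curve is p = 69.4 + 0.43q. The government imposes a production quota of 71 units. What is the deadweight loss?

Competitive equilibrium: 227.95 − 0.2q = 69.4 + 0.43q → q* = 251.6667, p* = 177.6167.
At q = 71: demand price = 227.95 − 0.2·71 = 213.75; supply price = 69.4 + 0.43·71 = 99.93.
Δq = 251.6667 − 71 = 180.6667; wedge = 213.75 − 99.93 = 113.82.
Deadweight loss = ½ × 180.6667 × 113.82 = 10281.74.

10281.74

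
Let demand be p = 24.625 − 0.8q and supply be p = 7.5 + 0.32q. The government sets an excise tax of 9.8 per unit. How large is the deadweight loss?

42.875

Competitive equilibrium: 24.625 − 0.8q = 7.5 + 0.32q → q* = 15.2902, p* = 12.3929.
With the tax, the buyer price exceeds the seller price by 9.8: (24.625 − 0.8q) − (7.5 + 0.32q) = 9.8 → q' = 6.5402.
Δq = 15.2902 − 6.5402 = 8.75; the wedge equals the tax, 9.8.
Deadweight loss = ½ × 8.75 × 9.8 = 42.875.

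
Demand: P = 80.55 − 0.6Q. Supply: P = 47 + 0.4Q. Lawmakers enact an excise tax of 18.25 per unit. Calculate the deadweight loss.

Competitive equilibrium: 80.55 − 0.6Q = 47 + 0.4Q → Q* = 33.55, P* = 60.42.
With the tax, the buyer price exceeds the seller price by 18.25: (80.55 − 0.6Q) − (47 + 0.4Q) = 18.25 → Q' = 15.3.
ΔQ = 33.55 − 15.3 = 18.25; the wedge equals the tax, 18.25.
Deadweight loss = ½ × 18.25 × 18.25 = 166.53.

166.53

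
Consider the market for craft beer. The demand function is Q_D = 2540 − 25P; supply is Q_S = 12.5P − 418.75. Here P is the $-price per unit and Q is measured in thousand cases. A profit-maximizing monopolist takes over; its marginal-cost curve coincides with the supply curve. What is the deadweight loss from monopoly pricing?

$1207.71 thousand

In inverse form: demand P = 101.6 − 0.04Q, supply P = 33.5 + 0.08Q.
Competitive equilibrium: 101.6 − 0.04Q = 33.5 + 0.08Q → Q* = 567.5, P* = 78.9.
Marginal revenue: MR = 101.6 − 0.08Q. Set MR = MC: 101.6 − 0.08Q = 33.5 + 0.08Q → Q_m = 425.625.
Price P_m = 101.6 − 0.04·425.625 = 84.575; MC(Q_m) = 33.5 + 0.08·425.625 = 67.55.
Competitive Q* = 567.5, so ΔQ = 141.875; wedge = 84.575 − 67.55 = 17.025.
The triangle = ½ × 141.875 × 17.025 = $1207.71 thousand.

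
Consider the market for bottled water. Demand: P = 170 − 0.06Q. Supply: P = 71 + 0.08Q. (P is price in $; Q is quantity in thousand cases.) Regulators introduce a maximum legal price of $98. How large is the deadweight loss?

$9564.51 thousand

Competitive equilibrium: 170 − 0.06Q = 71 + 0.08Q → Q* = 707.1429, P* = 127.5714.
At the ceiling P = 98, quantity supplied = (98 − 71)/0.08 = 337.5.
Willingness to pay at Q' = 337.5: 170 − 0.06·337.5 = 149.75.
ΔQ = 707.1429 − 337.5 = 369.6429; wedge = 149.75 − 98 = 51.75.
The triangle = ½ × 369.6429 × 51.75 = $9564.51 thousand.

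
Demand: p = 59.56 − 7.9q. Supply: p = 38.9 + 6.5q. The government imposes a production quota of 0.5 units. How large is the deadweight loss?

Competitive equilibrium: 59.56 − 7.9q = 38.9 + 6.5q → q* = 1.4347, p* = 48.2257.
At q = 0.5: demand price = 59.56 − 7.9·0.5 = 55.61; supply price = 38.9 + 6.5·0.5 = 42.15.
Δq = 1.4347 − 0.5 = 0.9347; wedge = 55.61 − 42.15 = 13.46.
The triangle = ½ × 0.9347 × 13.46 = 6.29.

6.29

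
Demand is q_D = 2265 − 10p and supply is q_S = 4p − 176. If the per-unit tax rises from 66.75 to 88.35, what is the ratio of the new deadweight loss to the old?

1.752

In inverse form: demand p = 226.5 − 0.1q, supply p = 44 + 0.25q.
Competitive equilibrium: 226.5 − 0.1q = 44 + 0.25q → q* = 521.4286, p* = 174.3571.
For a per-unit tax t: Δq = t/0.35, so DWL = ½·t·(t/0.35) = t²/0.7.
At t = 66.75: DWL = 6365.089. At t = 88.35: DWL = 11151.032.
Ratio = (88.35/66.75)² = 1.752.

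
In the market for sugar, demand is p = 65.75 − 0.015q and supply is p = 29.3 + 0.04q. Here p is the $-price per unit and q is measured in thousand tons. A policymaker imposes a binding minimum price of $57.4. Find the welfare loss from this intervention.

$309.34 thousand

Competitive equilibrium: 65.75 − 0.015q = 29.3 + 0.04q → q* = 662.7273, p* = 55.8091.
At the floor p = 57.4, quantity demanded = (65.75 − 57.4)/0.015 = 556.6667.
Sellers' marginal cost at q' = 556.6667: 29.3 + 0.04·556.6667 = 51.5667.
Δq = 662.7273 − 556.6667 = 106.0606; wedge = 57.4 − 51.5667 = 5.8333.
Welfare loss = ½ × 106.0606 × 5.8333 = $309.34 thousand.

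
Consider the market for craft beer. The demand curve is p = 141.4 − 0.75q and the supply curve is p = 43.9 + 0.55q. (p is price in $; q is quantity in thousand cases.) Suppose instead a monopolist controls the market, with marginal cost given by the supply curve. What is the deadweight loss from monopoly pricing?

$489.39 thousand

Competitive equilibrium: 141.4 − 0.75q = 43.9 + 0.55q → q* = 75, p* = 85.15.
Marginal revenue: MR = 141.4 − 1.5q. Set MR = MC: 141.4 − 1.5q = 43.9 + 0.55q → q_m = 47.560976.
Price p_m = 141.4 − 0.75·47.560976 = 105.729268; MC(q_m) = 43.9 + 0.55·47.560976 = 70.058537.
Competitive q* = 75, so Δq = 27.439024; wedge = 105.729268 − 70.058537 = 35.670731.
Deadweight loss = ½ × 27.439024 × 35.670731 = $489.39 thousand.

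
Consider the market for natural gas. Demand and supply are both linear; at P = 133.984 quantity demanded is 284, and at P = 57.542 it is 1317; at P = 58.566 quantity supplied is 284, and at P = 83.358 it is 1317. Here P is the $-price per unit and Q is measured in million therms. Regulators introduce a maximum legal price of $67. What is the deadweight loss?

$8567.82 million

Demand slope = (57.542 − 133.984)/(1317 − 284) = −0.074, so P = 155 − 0.074Q.
Supply slope = (83.358 − 58.566)/(1317 − 284) = 0.024, so P = 51.75 + 0.024Q.
Competitive equilibrium: 155 − 0.074Q = 51.75 + 0.024Q → Q* = 1053.5714, P* = 77.0357.
At the ceiling P = 67, quantity supplied = (67 − 51.75)/0.024 = 635.4167.
Willingness to pay at Q' = 635.4167: 155 − 0.074·635.4167 = 107.9792.
ΔQ = 1053.5714 − 635.4167 = 418.1547; wedge = 107.9792 − 67 = 40.9792.
DWL = ½ × 418.1547 × 40.9792 = $8567.82 million.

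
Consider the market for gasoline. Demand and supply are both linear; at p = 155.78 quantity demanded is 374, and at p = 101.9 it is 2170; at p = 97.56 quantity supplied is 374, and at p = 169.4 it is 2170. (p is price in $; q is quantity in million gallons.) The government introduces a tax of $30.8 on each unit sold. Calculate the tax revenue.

Demand slope = (101.9 − 155.78)/(2170 − 374) = −0.03, so p = 167 − 0.03q.
Supply slope = (169.4 − 97.56)/(2170 − 374) = 0.04, so p = 82.6 + 0.04q.
Competitive equilibrium: 167 − 0.03q = 82.6 + 0.04q → q* = 1205.7143, p* = 130.8286.
With the tax, the buyer price exceeds the seller price by 30.8: (167 − 0.03q) − (82.6 + 0.04q) = 30.8 → q' = 765.7143.
Tax revenue = 30.8 × 765.7143 = $23584 million.

$23584 million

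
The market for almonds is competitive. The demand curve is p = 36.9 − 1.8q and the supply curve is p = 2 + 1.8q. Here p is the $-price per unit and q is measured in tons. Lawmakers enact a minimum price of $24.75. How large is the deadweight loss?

$15.61

Competitive equilibrium: 36.9 − 1.8q = 2 + 1.8q → q* = 9.6944, p* = 19.45.
At the floor p = 24.75, quantity demanded = (36.9 − 24.75)/1.8 = 6.75.
Sellers' marginal cost at q' = 6.75: 2 + 1.8·6.75 = 14.15.
Δq = 9.6944 − 6.75 = 2.9444; wedge = 24.75 − 14.15 = 10.6.
Welfare loss = ½ × 2.9444 × 10.6 = $15.61.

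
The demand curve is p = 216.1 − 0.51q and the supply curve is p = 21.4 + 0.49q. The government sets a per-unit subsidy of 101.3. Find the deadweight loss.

Competitive equilibrium: 216.1 − 0.51q = 21.4 + 0.49q → q* = 194.7, p* = 116.803.
The subsidy lowers effective supply by 101.3: p = 0.49q − 79.9.
New quantity: 216.1 − 0.51q = 0.49q − 79.9 → q' = 296.
Overproduction Δq = 296 − 194.7 = 101.3; wedge = subsidy = 101.3.
The triangle = ½ × 101.3 × 101.3 = 5130.845.

5130.845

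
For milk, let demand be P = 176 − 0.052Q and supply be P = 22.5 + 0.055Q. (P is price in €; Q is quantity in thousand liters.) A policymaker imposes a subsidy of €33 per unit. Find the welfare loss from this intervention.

Competitive equilibrium: 176 − 0.052Q = 22.5 + 0.055Q → Q* = 1434.5794, P* = 101.4019.
The subsidy lowers effective supply by 33: P = 0.055Q − 10.5.
New quantity: 176 − 0.052Q = 0.055Q − 10.5 → Q' = 1742.9907.
Overproduction ΔQ = 1742.9907 − 1434.5794 = 308.4113; wedge = subsidy = 33.
Welfare loss = ½ × 308.4113 × 33 = €5088.79 thousand.

€5088.79 thousand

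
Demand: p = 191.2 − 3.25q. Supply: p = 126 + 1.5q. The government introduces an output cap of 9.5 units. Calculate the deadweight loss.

42.42

Competitive equilibrium: 191.2 − 3.25q = 126 + 1.5q → q* = 13.7263, p* = 146.5895.
At q = 9.5: demand price = 191.2 − 3.25·9.5 = 160.325; supply price = 126 + 1.5·9.5 = 140.25.
Δq = 13.7263 − 9.5 = 4.2263; wedge = 160.325 − 140.25 = 20.075.
Deadweight loss = ½ × 4.2263 × 20.075 = 42.42.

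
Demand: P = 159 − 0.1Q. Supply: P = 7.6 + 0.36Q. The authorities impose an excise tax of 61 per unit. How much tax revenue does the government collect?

11987.83

Competitive equilibrium: 159 − 0.1Q = 7.6 + 0.36Q → Q* = 329.13043, P* = 126.08696.
With the tax, the buyer price exceeds the seller price by 61: (159 − 0.1Q) − (7.6 + 0.36Q) = 61 → Q' = 196.52174.
Tax revenue = 61 × 196.52174 = 11987.83.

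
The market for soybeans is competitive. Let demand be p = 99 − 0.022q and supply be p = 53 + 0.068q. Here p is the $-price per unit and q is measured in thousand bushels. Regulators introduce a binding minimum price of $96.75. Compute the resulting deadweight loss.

$7521.70 thousand

Competitive equilibrium: 99 − 0.022q = 53 + 0.068q → q* = 511.11111, p* = 87.75556.
At the floor p = 96.75, quantity demanded = (99 − 96.75)/0.022 = 102.27273.
Sellers' marginal cost at q' = 102.27273: 53 + 0.068·102.27273 = 59.95455.
Δq = 511.11111 − 102.27273 = 408.83838; wedge = 96.75 − 59.95455 = 36.79545.
Welfare loss = ½ × 408.83838 × 36.79545 = $7521.70 thousand.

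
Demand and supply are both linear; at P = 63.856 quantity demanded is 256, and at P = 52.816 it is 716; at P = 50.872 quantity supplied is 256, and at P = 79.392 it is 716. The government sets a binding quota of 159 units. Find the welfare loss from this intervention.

2644.18

Demand slope = (52.816 − 63.856)/(716 − 256) = −0.024, so P = 70 − 0.024Q.
Supply slope = (79.392 − 50.872)/(716 − 256) = 0.062, so P = 35 + 0.062Q.
Competitive equilibrium: 70 − 0.024Q = 35 + 0.062Q → Q* = 406.9767, P* = 60.2326.
At Q = 159: demand price = 70 − 0.024·159 = 66.184; supply price = 35 + 0.062·159 = 44.858.
ΔQ = 406.9767 − 159 = 247.9767; wedge = 66.184 − 44.858 = 21.326.
DWL = ½ × 247.9767 × 21.326 = 2644.18.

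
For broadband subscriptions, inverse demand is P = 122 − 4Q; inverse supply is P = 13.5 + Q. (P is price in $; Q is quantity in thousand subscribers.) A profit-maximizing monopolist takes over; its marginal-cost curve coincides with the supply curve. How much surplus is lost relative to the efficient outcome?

$232.54 thousand

Competitive equilibrium: 122 − 4Q = 13.5 + Q → Q* = 21.7, P* = 35.2.
Marginal revenue: MR = 122 − 8Q. Set MR = MC: 122 − 8Q = 13.5 + Q → Q_m = 12.0556.
Price P_m = 122 − 4·12.0556 = 73.7776; MC(Q_m) = 13.5 + 1·12.0556 = 25.5556.
Competitive Q* = 21.7, so ΔQ = 9.6444; wedge = 73.7776 − 25.5556 = 48.222.
DWL = ½ × 9.6444 × 48.222 = $232.54 thousand.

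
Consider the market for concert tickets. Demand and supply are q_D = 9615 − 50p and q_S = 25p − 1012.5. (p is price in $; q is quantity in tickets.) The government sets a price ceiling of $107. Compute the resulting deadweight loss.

$22576.69

In inverse form: demand p = 192.3 − 0.02q, supply p = 40.5 + 0.04q.
Competitive equilibrium: 192.3 − 0.02q = 40.5 + 0.04q → q* = 2530, p* = 141.7.
At the ceiling p = 107, quantity supplied = (107 − 40.5)/0.04 = 1662.5.
Willingness to pay at q' = 1662.5: 192.3 − 0.02·1662.5 = 159.05.
Δq = 2530 − 1662.5 = 867.5; wedge = 159.05 − 107 = 52.05.
The triangle = ½ × 867.5 × 52.05 = $22576.69.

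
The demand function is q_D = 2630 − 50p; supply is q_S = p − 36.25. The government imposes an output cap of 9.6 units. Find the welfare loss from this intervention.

21.08

In inverse form: demand p = 52.6 − 0.02q, supply p = 36.25 + q.
Competitive equilibrium: 52.6 − 0.02q = 36.25 + q → q* = 16.0294, p* = 52.2794.
At q = 9.6: demand price = 52.6 − 0.02·9.6 = 52.408; supply price = 36.25 + 1·9.6 = 45.85.
Δq = 16.0294 − 9.6 = 6.4294; wedge = 52.408 − 45.85 = 6.558.
Welfare loss = ½ × 6.4294 × 6.558 = 21.08.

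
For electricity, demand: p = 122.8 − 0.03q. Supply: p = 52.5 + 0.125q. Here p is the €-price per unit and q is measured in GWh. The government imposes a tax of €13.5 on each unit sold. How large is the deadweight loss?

€587.90

Competitive equilibrium: 122.8 − 0.03q = 52.5 + 0.125q → q* = 453.5484, p* = 109.1935.
With the tax, the buyer price exceeds the seller price by 13.5: (122.8 − 0.03q) − (52.5 + 0.125q) = 13.5 → q' = 366.4516.
Δq = 453.5484 − 366.4516 = 87.0968; the wedge equals the tax, 13.5.
Deadweight loss = ½ × 87.0968 × 13.5 = €587.90.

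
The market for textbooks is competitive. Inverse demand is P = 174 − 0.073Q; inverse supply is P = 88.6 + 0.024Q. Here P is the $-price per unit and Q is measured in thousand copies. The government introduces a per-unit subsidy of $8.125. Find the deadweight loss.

Competitive equilibrium: 174 − 0.073Q = 88.6 + 0.024Q → Q* = 880.4124, P* = 109.7299.
The subsidy lowers effective supply by 8.125: P = 80.475 + 0.024Q.
New quantity: 174 − 0.073Q = 80.475 + 0.024Q → Q' = 964.1753.
Overproduction ΔQ = 964.1753 − 880.4124 = 83.7629; wedge = subsidy = 8.125.
Deadweight loss = ½ × 83.7629 × 8.125 = $340.29 thousand.

$340.29 thousand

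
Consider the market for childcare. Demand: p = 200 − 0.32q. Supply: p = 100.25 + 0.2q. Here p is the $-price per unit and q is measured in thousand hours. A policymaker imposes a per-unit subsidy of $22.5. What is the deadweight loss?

$486.78 thousand

Competitive equilibrium: 200 − 0.32q = 100.25 + 0.2q → q* = 191.8269, p* = 138.6154.
The subsidy lowers effective supply by 22.5: p = 77.75 + 0.2q.
New quantity: 200 − 0.32q = 77.75 + 0.2q → q' = 235.0962.
Overproduction Δq = 235.0962 − 191.8269 = 43.2693; wedge = subsidy = 22.5.
Welfare loss = ½ × 43.2693 × 22.5 = $486.78 thousand.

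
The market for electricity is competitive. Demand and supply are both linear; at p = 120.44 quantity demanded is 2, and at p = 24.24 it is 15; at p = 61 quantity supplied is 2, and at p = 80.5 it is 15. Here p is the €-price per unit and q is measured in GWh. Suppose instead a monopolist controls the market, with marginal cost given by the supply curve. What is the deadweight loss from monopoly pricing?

Demand slope = (24.24 − 120.44)/(15 − 2) = −7.4, so p = 135.24 − 7.4q.
Supply slope = (80.5 − 61)/(15 − 2) = 1.5, so p = 58 + 1.5q.
Competitive equilibrium: 135.24 − 7.4q = 58 + 1.5q → q* = 8.6787, p* = 71.018.
Marginal revenue: MR = 135.24 − 14.8q. Set MR = MC: 135.24 − 14.8q = 58 + 1.5q → q_m = 4.7387.
Price p_m = 135.24 − 7.4·4.7387 = 100.1736; MC(q_m) = 58 + 1.5·4.7387 = 65.1081.
Competitive q* = 8.6787, so Δq = 3.94; wedge = 100.1736 − 65.1081 = 35.0655.
Welfare loss = ½ × 3.94 × 35.0655 = €69.08.

€69.08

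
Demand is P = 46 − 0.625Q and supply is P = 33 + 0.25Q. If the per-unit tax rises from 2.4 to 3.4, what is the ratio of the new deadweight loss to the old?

2.007

Competitive equilibrium: 46 − 0.625Q = 33 + 0.25Q → Q* = 14.8571, P* = 36.7143.
For a per-unit tax t: ΔQ = t/0.875, so DWL = ½·t·(t/0.875) = t²/1.75.
At t = 2.4: DWL = 3.291. At t = 3.4: DWL = 6.606.
Ratio = (3.4/2.4)² = 2.007.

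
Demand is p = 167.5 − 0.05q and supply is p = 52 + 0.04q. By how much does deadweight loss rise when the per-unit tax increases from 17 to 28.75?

Competitive equilibrium: 167.5 − 0.05q = 52 + 0.04q → q* = 1283.3333, p* = 103.3333.
For a per-unit tax t: Δq = t/0.09, so DWL = ½·t·(t/0.09) = t²/0.18.
At t = 17: DWL = 1605.556. At t = 28.75: DWL = 4592.014.
Increase = 4592.014 − 1605.556 = 2986.46.

2986.46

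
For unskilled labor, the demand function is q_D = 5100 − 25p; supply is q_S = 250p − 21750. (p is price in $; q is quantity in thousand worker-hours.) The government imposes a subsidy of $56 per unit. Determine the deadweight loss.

In inverse form: demand p = 204 − 0.04q, supply p = 87 + 0.004q.
Competitive equilibrium: 204 − 0.04q = 87 + 0.004q → q* = 2659.0909, p* = 97.6364.
The subsidy lowers effective supply by 56: p = 31 + 0.004q.
New quantity: 204 − 0.04q = 31 + 0.004q → q' = 3931.8182.
Overproduction Δq = 3931.8182 − 2659.0909 = 1272.7273; wedge = subsidy = 56.
The triangle = ½ × 1272.7273 × 56 = $35636.36 thousand.

$35636.36 thousand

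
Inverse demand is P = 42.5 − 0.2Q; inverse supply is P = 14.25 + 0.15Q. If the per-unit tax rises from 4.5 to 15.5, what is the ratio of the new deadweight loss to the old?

Competitive equilibrium: 42.5 − 0.2Q = 14.25 + 0.15Q → Q* = 80.7143, P* = 26.3571.
For a per-unit tax t: ΔQ = t/0.35, so DWL = ½·t·(t/0.35) = t²/0.7.
At t = 4.5: DWL = 28.929. At t = 15.5: DWL = 343.214.
Ratio = (15.5/4.5)² = 11.864.

11.864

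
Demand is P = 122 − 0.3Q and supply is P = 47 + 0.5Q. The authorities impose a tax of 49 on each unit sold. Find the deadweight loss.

1500.625

Competitive equilibrium: 122 − 0.3Q = 47 + 0.5Q → Q* = 93.75, P* = 93.875.
With the tax, the buyer price exceeds the seller price by 49: (122 − 0.3Q) − (47 + 0.5Q) = 49 → Q' = 32.5.
ΔQ = 93.75 − 32.5 = 61.25; the wedge equals the tax, 49.
Welfare loss = ½ × 61.25 × 49 = 1500.625.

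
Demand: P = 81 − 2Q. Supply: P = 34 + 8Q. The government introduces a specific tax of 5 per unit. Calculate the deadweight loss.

1.25

Competitive equilibrium: 81 − 2Q = 34 + 8Q → Q* = 4.7, P* = 71.6.
With the tax, the buyer price exceeds the seller price by 5: (81 − 2Q) − (34 + 8Q) = 5 → Q' = 4.2.
ΔQ = 4.7 − 4.2 = 0.5; the wedge equals the tax, 5.
The triangle = ½ × 0.5 × 5 = 1.25.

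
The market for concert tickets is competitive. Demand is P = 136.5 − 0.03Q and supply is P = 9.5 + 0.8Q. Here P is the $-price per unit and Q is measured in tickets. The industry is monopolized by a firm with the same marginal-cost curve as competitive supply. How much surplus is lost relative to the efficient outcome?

$11.82

Competitive equilibrium: 136.5 − 0.03Q = 9.5 + 0.8Q → Q* = 153.012, P* = 131.9096.
Marginal revenue: MR = 136.5 − 0.06Q. Set MR = MC: 136.5 − 0.06Q = 9.5 + 0.8Q → Q_m = 147.6744.
Price P_m = 136.5 − 0.03·147.6744 = 132.0698; MC(Q_m) = 9.5 + 0.8·147.6744 = 127.6395.
Competitive Q* = 153.012, so ΔQ = 5.3376; wedge = 132.0698 − 127.6395 = 4.4303.
Deadweight loss = ½ × 5.3376 × 4.4303 = $11.82.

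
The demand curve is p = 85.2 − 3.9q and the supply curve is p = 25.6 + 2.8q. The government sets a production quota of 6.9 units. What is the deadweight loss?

Competitive equilibrium: 85.2 − 3.9q = 25.6 + 2.8q → q* = 8.8955, p* = 50.5075.
At q = 6.9: demand price = 85.2 − 3.9·6.9 = 58.29; supply price = 25.6 + 2.8·6.9 = 44.92.
Δq = 8.8955 − 6.9 = 1.9955; wedge = 58.29 − 44.92 = 13.37.
Deadweight loss = ½ × 1.9955 × 13.37 = 13.34.

13.34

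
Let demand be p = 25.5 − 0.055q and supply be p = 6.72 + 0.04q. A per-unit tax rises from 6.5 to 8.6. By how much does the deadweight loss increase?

Competitive equilibrium: 25.5 − 0.055q = 6.72 + 0.04q → q* = 197.6842, p* = 14.6274.
For a per-unit tax t: Δq = t/0.095, so DWL = ½·t·(t/0.095) = t²/0.19.
At t = 6.5: DWL = 222.3684. At t = 8.6: DWL = 389.2632.
Increase = 389.2632 − 222.3684 = 166.89.

166.89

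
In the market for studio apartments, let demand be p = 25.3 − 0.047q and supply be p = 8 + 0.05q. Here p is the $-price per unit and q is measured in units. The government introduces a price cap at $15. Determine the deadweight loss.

$71.33

Competitive equilibrium: 25.3 − 0.047q = 8 + 0.05q → q* = 178.3505, p* = 16.9175.
At the ceiling p = 15, quantity supplied = (15 − 8)/0.05 = 140.
Willingness to pay at q' = 140: 25.3 − 0.047·140 = 18.72.
Δq = 178.3505 − 140 = 38.3505; wedge = 18.72 − 15 = 3.72.
DWL = ½ × 38.3505 × 3.72 = $71.33.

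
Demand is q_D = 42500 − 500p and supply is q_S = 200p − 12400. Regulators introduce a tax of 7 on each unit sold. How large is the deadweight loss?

3500

In inverse form: demand p = 85 − 0.002q, supply p = 62 + 0.005q.
Competitive equilibrium: 85 − 0.002q = 62 + 0.005q → q* = 3285.7143, p* = 78.4286.
With the tax, the buyer price exceeds the seller price by 7: (85 − 0.002q) − (62 + 0.005q) = 7 → q' = 2285.7143.
Δq = 3285.7143 − 2285.7143 = 1000; the wedge equals the tax, 7.
The triangle = ½ × 1000 × 7 = 3500.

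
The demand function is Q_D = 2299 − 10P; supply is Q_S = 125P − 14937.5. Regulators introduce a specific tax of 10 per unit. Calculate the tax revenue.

In inverse form: demand P = 229.9 − 0.1Q, supply P = 119.5 + 0.008Q.
Competitive equilibrium: 229.9 − 0.1Q = 119.5 + 0.008Q → Q* = 1022.2222, P* = 127.6778.
With the tax, the buyer price exceeds the seller price by 10: (229.9 − 0.1Q) − (119.5 + 0.008Q) = 10 → Q' = 929.6296.
Tax revenue = 10 × 929.6296 = 9296.30.

9296.30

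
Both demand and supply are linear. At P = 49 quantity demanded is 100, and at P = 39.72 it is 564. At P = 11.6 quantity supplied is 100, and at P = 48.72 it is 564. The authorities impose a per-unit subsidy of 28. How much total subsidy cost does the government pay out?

Demand slope = (39.72 − 49)/(564 − 100) = −0.02, so P = 51 − 0.02Q.
Supply slope = (48.72 − 11.6)/(564 − 100) = 0.08, so P = 3.6 + 0.08Q.
Competitive equilibrium: 51 − 0.02Q = 3.6 + 0.08Q → Q* = 474, P* = 41.52.
The subsidy lowers effective supply by 28: P = 0.08Q − 24.4.
New quantity: 51 − 0.02Q = 0.08Q − 24.4 → Q' = 754.
Total subsidy cost = 28 × 754 = 21112.

21112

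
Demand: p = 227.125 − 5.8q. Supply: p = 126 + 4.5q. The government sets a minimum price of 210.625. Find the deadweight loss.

250.42

Competitive equilibrium: 227.125 − 5.8q = 126 + 4.5q → q* = 9.818, p* = 170.1808.
At the floor p = 210.625, quantity demanded = (227.125 − 210.625)/5.8 = 2.8448.
Sellers' marginal cost at q' = 2.8448: 126 + 4.5·2.8448 = 138.8016.
Δq = 9.818 − 2.8448 = 6.9732; wedge = 210.625 − 138.8016 = 71.8234.
DWL = ½ × 6.9732 × 71.8234 = 250.42.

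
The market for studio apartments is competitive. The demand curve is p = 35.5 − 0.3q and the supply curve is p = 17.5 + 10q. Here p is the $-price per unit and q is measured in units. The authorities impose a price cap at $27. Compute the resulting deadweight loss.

$3.28

Competitive equilibrium: 35.5 − 0.3q = 17.5 + 10q → q* = 1.7476, p* = 34.9757.
At the ceiling p = 27, quantity supplied = (27 − 17.5)/10 = 0.95.
Willingness to pay at q' = 0.95: 35.5 − 0.3·0.95 = 35.215.
Δq = 1.7476 − 0.95 = 0.7976; wedge = 35.215 − 27 = 8.215.
Deadweight loss = ½ × 0.7976 × 8.215 = $3.28.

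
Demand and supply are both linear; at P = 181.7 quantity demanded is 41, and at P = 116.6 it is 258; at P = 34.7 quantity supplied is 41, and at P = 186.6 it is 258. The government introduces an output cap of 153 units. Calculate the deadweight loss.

612.50

Demand slope = (116.6 − 181.7)/(258 − 41) = −0.3, so P = 194 − 0.3Q.
Supply slope = (186.6 − 34.7)/(258 − 41) = 0.7, so P = 6 + 0.7Q.
Competitive equilibrium: 194 − 0.3Q = 6 + 0.7Q → Q* = 188, P* = 137.6.
At Q = 153: demand price = 194 − 0.3·153 = 148.1; supply price = 6 + 0.7·153 = 113.1.
ΔQ = 188 − 153 = 35; wedge = 148.1 − 113.1 = 35.
Welfare loss = ½ × 35 × 35 = 612.50.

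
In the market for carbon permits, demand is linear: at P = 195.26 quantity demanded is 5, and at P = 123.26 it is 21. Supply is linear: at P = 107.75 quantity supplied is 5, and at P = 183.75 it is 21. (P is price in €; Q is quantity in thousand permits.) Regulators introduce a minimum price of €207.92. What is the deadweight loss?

Demand slope = (123.26 − 195.26)/(21 − 5) = −4.5, so P = 217.76 − 4.5Q.
Supply slope = (183.75 − 107.75)/(21 − 5) = 4.75, so P = 84 + 4.75Q.
Competitive equilibrium: 217.76 − 4.5Q = 84 + 4.75Q → Q* = 14.46054, P* = 152.68757.
At the floor P = 207.92, quantity demanded = (217.76 − 207.92)/4.5 = 2.18667.
Sellers' marginal cost at Q' = 2.18667: 84 + 4.75·2.18667 = 94.38668.
ΔQ = 14.46054 − 2.18667 = 12.27387; wedge = 207.92 − 94.38668 = 113.53332.
The triangle = ½ × 12.27387 × 113.53332 = €696.75 thousand.

€696.75 thousand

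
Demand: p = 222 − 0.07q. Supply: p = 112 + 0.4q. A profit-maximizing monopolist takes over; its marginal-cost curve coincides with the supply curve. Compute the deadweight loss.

Competitive equilibrium: 222 − 0.07q = 112 + 0.4q → q* = 234.0426, p* = 205.617.
Marginal revenue: MR = 222 − 0.14q. Set MR = MC: 222 − 0.14q = 112 + 0.4q → q_m = 203.7037.
Price p_m = 222 − 0.07·203.7037 = 207.7407; MC(q_m) = 112 + 0.4·203.7037 = 193.4815.
Competitive q* = 234.0426, so Δq = 30.3389; wedge = 207.7407 − 193.4815 = 14.2592.
DWL = ½ × 30.3389 × 14.2592 = 216.30.

216.30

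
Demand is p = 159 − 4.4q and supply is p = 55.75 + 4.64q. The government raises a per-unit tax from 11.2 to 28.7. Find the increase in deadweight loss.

Competitive equilibrium: 159 − 4.4q = 55.75 + 4.64q → q* = 11.4215, p* = 108.7456.
For a per-unit tax t: Δq = t/9.04, so DWL = ½·t·(t/9.04) = t²/18.08.
At t = 11.2: DWL = 6.938. At t = 28.7: DWL = 45.558.
Increase = 45.558 − 6.938 = 38.62.

38.62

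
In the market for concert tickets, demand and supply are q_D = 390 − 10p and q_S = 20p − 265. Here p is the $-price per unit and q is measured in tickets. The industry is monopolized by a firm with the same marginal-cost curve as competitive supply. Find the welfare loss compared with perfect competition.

In inverse form: demand p = 39 − 0.1q, supply p = 13.25 + 0.05q.
Competitive equilibrium: 39 − 0.1q = 13.25 + 0.05q → q* = 171.6667, p* = 21.8333.
Marginal revenue: MR = 39 − 0.2q. Set MR = MC: 39 − 0.2q = 13.25 + 0.05q → q_m = 103.
Price p_m = 39 − 0.1·103 = 28.7; MC(q_m) = 13.25 + 0.05·103 = 18.4.
Competitive q* = 171.6667, so Δq = 68.6667; wedge = 28.7 − 18.4 = 10.3.
DWL = ½ × 68.6667 × 10.3 = $353.63.

$353.63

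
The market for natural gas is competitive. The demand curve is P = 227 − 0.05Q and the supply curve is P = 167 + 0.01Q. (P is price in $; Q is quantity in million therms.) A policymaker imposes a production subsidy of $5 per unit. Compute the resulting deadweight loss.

$208.33 million

Competitive equilibrium: 227 − 0.05Q = 167 + 0.01Q → Q* = 1000, P* = 177.
The subsidy lowers effective supply by 5: P = 162 + 0.01Q.
New quantity: 227 − 0.05Q = 162 + 0.01Q → Q' = 1083.3333.
Overproduction ΔQ = 1083.3333 − 1000 = 83.3333; wedge = subsidy = 5.
DWL = ½ × 83.3333 × 5 = $208.33 million.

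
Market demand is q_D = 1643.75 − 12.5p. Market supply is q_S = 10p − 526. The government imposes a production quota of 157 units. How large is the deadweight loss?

7123.36

In inverse form: demand p = 131.5 − 0.08q, supply p = 52.6 + 0.1q.
Competitive equilibrium: 131.5 − 0.08q = 52.6 + 0.1q → q* = 438.3333, p* = 96.4333.
At q = 157: demand price = 131.5 − 0.08·157 = 118.94; supply price = 52.6 + 0.1·157 = 68.3.
Δq = 438.3333 − 157 = 281.3333; wedge = 118.94 − 68.3 = 50.64.
DWL = ½ × 281.3333 × 50.64 = 7123.36.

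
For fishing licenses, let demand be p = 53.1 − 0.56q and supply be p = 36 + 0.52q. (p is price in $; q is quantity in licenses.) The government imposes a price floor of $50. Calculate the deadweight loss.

$57.26

Competitive equilibrium: 53.1 − 0.56q = 36 + 0.52q → q* = 15.8333, p* = 44.2333.
At the floor p = 50, quantity demanded = (53.1 − 50)/0.56 = 5.5357.
Sellers' marginal cost at q' = 5.5357: 36 + 0.52·5.5357 = 38.8786.
Δq = 15.8333 − 5.5357 = 10.2976; wedge = 50 − 38.8786 = 11.1214.
The triangle = ½ × 10.2976 × 11.1214 = $57.26.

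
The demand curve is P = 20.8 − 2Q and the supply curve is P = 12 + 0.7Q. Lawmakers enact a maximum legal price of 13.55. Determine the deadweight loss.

Competitive equilibrium: 20.8 − 2Q = 12 + 0.7Q → Q* = 3.2593, P* = 14.2815.
At the ceiling P = 13.55, quantity supplied = (13.55 − 12)/0.7 = 2.2143.
Willingness to pay at Q' = 2.2143: 20.8 − 2·2.2143 = 16.3714.
ΔQ = 3.2593 − 2.2143 = 1.045; wedge = 16.3714 − 13.55 = 2.8214.
The triangle = ½ × 1.045 × 2.8214 = 1.47.

1.47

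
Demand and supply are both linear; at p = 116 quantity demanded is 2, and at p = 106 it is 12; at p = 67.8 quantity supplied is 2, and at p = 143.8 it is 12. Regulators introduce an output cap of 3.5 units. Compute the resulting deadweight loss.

72.45

Demand slope = (106 − 116)/(12 − 2) = −1, so p = 118 − q.
Supply slope = (143.8 − 67.8)/(12 − 2) = 7.6, so p = 52.6 + 7.6q.
Competitive equilibrium: 118 − q = 52.6 + 7.6q → q* = 7.6047, p* = 110.3953.
At q = 3.5: demand price = 118 − 1·3.5 = 114.5; supply price = 52.6 + 7.6·3.5 = 79.2.
Δq = 7.6047 − 3.5 = 4.1047; wedge = 114.5 − 79.2 = 35.3.
DWL = ½ × 4.1047 × 35.3 = 72.45.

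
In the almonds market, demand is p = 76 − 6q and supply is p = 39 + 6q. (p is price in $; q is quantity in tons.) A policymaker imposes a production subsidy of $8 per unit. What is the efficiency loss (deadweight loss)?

Competitive equilibrium: 76 − 6q = 39 + 6q → q* = 3.0833, p* = 57.5.
The subsidy lowers effective supply by 8: p = 31 + 6q.
New quantity: 76 − 6q = 31 + 6q → q' = 3.75.
Overproduction Δq = 3.75 − 3.0833 = 0.6667; wedge = subsidy = 8.
The triangle = ½ × 0.6667 × 8 = $2.67.

$2.67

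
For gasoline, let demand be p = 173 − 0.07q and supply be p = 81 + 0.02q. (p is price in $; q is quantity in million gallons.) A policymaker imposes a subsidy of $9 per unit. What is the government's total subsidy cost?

Competitive equilibrium: 173 − 0.07q = 81 + 0.02q → q* = 1022.2222, p* = 101.4444.
The subsidy lowers effective supply by 9: p = 72 + 0.02q.
New quantity: 173 − 0.07q = 72 + 0.02q → q' = 1122.2222.
Total subsidy cost = 9 × 1122.2222 = $10100 million.

$10100 million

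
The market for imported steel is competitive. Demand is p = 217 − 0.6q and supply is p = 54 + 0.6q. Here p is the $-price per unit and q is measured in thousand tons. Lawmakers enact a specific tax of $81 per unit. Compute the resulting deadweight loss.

Competitive equilibrium: 217 − 0.6q = 54 + 0.6q → q* = 135.8333, p* = 135.5.
With the tax, the buyer price exceeds the seller price by 81: (217 − 0.6q) − (54 + 0.6q) = 81 → q' = 68.3333.
Δq = 135.8333 − 68.3333 = 67.5; the wedge equals the tax, 81.
Welfare loss = ½ × 67.5 × 81 = $2733.75 thousand.

$2733.75 thousand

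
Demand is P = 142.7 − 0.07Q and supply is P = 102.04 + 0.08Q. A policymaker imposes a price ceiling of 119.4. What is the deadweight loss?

219.24

Competitive equilibrium: 142.7 − 0.07Q = 102.04 + 0.08Q → Q* = 271.0667, P* = 123.7253.
At the ceiling P = 119.4, quantity supplied = (119.4 − 102.04)/0.08 = 217.
Willingness to pay at Q' = 217: 142.7 − 0.07·217 = 127.51.
ΔQ = 271.0667 − 217 = 54.0667; wedge = 127.51 − 119.4 = 8.11.
Deadweight loss = ½ × 54.0667 × 8.11 = 219.24.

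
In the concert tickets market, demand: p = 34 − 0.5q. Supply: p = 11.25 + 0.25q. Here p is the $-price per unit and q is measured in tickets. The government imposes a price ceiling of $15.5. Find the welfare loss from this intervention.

Competitive equilibrium: 34 − 0.5q = 11.25 + 0.25q → q* = 30.3333, p* = 18.8333.
At the ceiling p = 15.5, quantity supplied = (15.5 − 11.25)/0.25 = 17.
Willingness to pay at q' = 17: 34 − 0.5·17 = 25.5.
Δq = 30.3333 − 17 = 13.3333; wedge = 25.5 − 15.5 = 10.
DWL = ½ × 13.3333 × 10 = $66.67.

$66.67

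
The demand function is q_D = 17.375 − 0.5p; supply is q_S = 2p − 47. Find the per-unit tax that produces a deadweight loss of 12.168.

In inverse form: demand p = 34.75 − 2q, supply p = 23.5 + 0.5q.
Competitive equilibrium: 34.75 − 2q = 23.5 + 0.5q → q* = 4.5, p* = 25.75.
A tax t gives Δq = t/2.5 and wedge t, so DWL = t²/5.
t²/5 = 12.168 → t² = 60.84 → t = 7.8.

7.8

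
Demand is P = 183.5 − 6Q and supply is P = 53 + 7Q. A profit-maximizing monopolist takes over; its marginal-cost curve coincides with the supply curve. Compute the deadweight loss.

65.32

Competitive equilibrium: 183.5 − 6Q = 53 + 7Q → Q* = 10.0385, P* = 123.2692.
Marginal revenue: MR = 183.5 − 12Q. Set MR = MC: 183.5 − 12Q = 53 + 7Q → Q_m = 6.8684.
Price P_m = 183.5 − 6·6.8684 = 142.2896; MC(Q_m) = 53 + 7·6.8684 = 101.0788.
Competitive Q* = 10.0385, so ΔQ = 3.1701; wedge = 142.2896 − 101.0788 = 41.2108.
Deadweight loss = ½ × 3.1701 × 41.2108 = 65.32.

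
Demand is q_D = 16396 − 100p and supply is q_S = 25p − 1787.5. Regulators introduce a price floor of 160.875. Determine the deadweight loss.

59343.91

In inverse form: demand p = 163.96 − 0.01q, supply p = 71.5 + 0.04q.
Competitive equilibrium: 163.96 − 0.01q = 71.5 + 0.04q → q* = 1849.2, p* = 145.468.
At the floor p = 160.875, quantity demanded = (163.96 − 160.875)/0.01 = 308.5.
Sellers' marginal cost at q' = 308.5: 71.5 + 0.04·308.5 = 83.84.
Δq = 1849.2 − 308.5 = 1540.7; wedge = 160.875 − 83.84 = 77.035.
DWL = ½ × 1540.7 × 77.035 = 59343.91.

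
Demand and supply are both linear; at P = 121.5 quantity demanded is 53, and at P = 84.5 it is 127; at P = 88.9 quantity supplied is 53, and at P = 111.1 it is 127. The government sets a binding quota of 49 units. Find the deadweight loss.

Demand slope = (84.5 − 121.5)/(127 − 53) = −0.5, so P = 148 − 0.5Q.
Supply slope = (111.1 − 88.9)/(127 − 53) = 0.3, so P = 73 + 0.3Q.
Competitive equilibrium: 148 − 0.5Q = 73 + 0.3Q → Q* = 93.75, P* = 101.125.
At Q = 49: demand price = 148 − 0.5·49 = 123.5; supply price = 73 + 0.3·49 = 87.7.
ΔQ = 93.75 − 49 = 44.75; wedge = 123.5 − 87.7 = 35.8.
The triangle = ½ × 44.75 × 35.8 = 801.025.

801.025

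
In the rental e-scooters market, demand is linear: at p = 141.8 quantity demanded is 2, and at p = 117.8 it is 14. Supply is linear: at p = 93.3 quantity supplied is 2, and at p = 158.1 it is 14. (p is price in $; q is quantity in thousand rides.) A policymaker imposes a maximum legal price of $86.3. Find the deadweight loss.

Demand slope = (117.8 − 141.8)/(14 − 2) = −2, so p = 145.8 − 2q.
Supply slope = (158.1 − 93.3)/(14 − 2) = 5.4, so p = 82.5 + 5.4q.
Competitive equilibrium: 145.8 − 2q = 82.5 + 5.4q → q* = 8.55405, p* = 128.69189.
At the ceiling p = 86.3, quantity supplied = (86.3 − 82.5)/5.4 = 0.7037.
Willingness to pay at q' = 0.7037: 145.8 − 2·0.7037 = 144.3926.
Δq = 8.55405 − 0.7037 = 7.85035; wedge = 144.3926 − 86.3 = 58.0926.
DWL = ½ × 7.85035 × 58.0926 = $228.02 thousand.

$228.02 thousand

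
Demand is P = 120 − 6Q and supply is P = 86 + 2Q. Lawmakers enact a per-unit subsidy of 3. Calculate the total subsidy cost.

Competitive equilibrium: 120 − 6Q = 86 + 2Q → Q* = 4.25, P* = 94.5.
The subsidy lowers effective supply by 3: P = 83 + 2Q.
New quantity: 120 − 6Q = 83 + 2Q → Q' = 4.625.
Total subsidy cost = 3 × 4.625 = 13.875.

13.875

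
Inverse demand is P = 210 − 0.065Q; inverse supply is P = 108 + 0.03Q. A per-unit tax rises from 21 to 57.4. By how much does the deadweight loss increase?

Competitive equilibrium: 210 − 0.065Q = 108 + 0.03Q → Q* = 1073.6842, P* = 140.2105.
For a per-unit tax t: ΔQ = t/0.095, so DWL = ½·t·(t/0.095) = t²/0.19.
At t = 21: DWL = 2321.053. At t = 57.4: DWL = 17340.842.
Increase = 17340.842 − 2321.053 = 15019.79.

15019.79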